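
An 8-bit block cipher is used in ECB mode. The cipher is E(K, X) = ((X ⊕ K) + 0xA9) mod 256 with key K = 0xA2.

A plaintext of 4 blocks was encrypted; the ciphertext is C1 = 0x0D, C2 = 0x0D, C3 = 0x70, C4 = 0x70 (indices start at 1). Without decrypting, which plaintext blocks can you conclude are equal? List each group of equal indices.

P1 = P2; P3 = P4

ECB encrypts each block independently with the same key, so equal ciphertext blocks imply equal plaintext blocks.
C1 = C2 = 0x0D, so P1 = P2.
C3 = C4 = 0x70, so P3 = P4.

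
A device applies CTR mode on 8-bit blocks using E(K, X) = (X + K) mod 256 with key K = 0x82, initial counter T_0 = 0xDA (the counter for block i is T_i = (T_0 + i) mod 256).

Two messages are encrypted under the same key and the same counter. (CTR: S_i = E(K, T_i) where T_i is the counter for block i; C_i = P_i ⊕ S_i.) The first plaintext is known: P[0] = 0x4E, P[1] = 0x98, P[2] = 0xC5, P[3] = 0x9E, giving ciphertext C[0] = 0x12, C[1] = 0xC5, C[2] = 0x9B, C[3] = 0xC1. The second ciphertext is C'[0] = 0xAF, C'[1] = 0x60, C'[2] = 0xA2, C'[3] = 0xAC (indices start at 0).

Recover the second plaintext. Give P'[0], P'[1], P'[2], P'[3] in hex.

P'[0] = 0xF3, P'[1] = 0x3D, P'[2] = 0xFC, P'[3] = 0xF3

In CTR with a reused counter, both messages share the same keystream S_i, so C_i ⊕ C'_i = P_i ⊕ P'_i and thus P'_i = P_i ⊕ C_i ⊕ C'_i.
P'[0]: 0x4E ⊕ 0x12 ⊕ 0xAF = 0xF3.
P'[1]: 0x98 ⊕ 0xC5 ⊕ 0x60 = 0x3D.
P'[2]: 0xC5 ⊕ 0x9B ⊕ 0xA2 = 0xFC.
P'[3]: 0x9E ⊕ 0xC1 ⊕ 0xAC = 0xF3.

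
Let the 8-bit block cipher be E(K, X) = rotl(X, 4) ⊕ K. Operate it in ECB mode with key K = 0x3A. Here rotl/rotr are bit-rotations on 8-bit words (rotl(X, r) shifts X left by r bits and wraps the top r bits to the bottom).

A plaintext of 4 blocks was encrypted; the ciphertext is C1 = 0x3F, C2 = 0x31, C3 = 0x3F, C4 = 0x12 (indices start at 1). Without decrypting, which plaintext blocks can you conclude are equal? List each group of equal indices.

P1 = P3

ECB encrypts each block independently with the same key, so equal ciphertext blocks imply equal plaintext blocks.
C1 = C3 = 0x3F, so P1 = P3.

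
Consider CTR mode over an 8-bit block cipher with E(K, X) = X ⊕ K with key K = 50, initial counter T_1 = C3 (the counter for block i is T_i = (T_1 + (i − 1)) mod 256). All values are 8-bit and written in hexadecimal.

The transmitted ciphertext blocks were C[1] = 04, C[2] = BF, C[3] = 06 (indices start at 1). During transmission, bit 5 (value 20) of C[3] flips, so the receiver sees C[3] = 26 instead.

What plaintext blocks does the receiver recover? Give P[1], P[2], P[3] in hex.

CTR decryption: S_i = E(K, T_i) where T_i is the counter for block i; P_i = C_i ⊕ S_i.
Only C[3] changed, to 26. In CTR, a change in C_i flips the same bit in P_i only; the keystream is unaffected. Decrypting the received ciphertext:
P[1]: T = C3, S = E(K, T) = 93; 04 ⊕ 93 = 97.
P[2]: T = C4, S = E(K, T) = 94; BF ⊕ 94 = 2B.
P[3]: T = C5, S = E(K, T) = 95; 26 ⊕ 95 = B3.
Blocks that differ from the original plaintext: P[3].

P[1] = 97, P[2] = 2B, P[3] = B3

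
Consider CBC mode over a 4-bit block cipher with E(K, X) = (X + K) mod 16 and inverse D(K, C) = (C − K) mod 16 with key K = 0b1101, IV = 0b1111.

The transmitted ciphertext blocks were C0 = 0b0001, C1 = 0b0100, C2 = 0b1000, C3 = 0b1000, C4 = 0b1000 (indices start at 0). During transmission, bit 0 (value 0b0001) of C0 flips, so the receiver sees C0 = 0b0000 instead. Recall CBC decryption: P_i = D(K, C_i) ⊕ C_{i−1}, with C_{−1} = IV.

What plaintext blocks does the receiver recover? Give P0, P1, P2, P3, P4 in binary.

P0 = 0b1100, P1 = 0b0111, P2 = 0b1111, P3 = 0b0011, P4 = 0b0011

Only C0 changed, to 0b0000. In CBC, a change in C_i garbles P_i and flips the same bit in P_{i+1}. Decrypting the received ciphertext:
P0: D(K, 0b0000) = 0b0011; 0b0011 ⊕ 0b1111 = 0b1100.
P1: D(K, 0b0100) = 0b0111; 0b0111 ⊕ 0b0000 = 0b0111.
P2: D(K, 0b1000) = 0b1011; 0b1011 ⊕ 0b0100 = 0b1111.
P3: D(K, 0b1000) = 0b1011; 0b1011 ⊕ 0b1000 = 0b0011.
P4: D(K, 0b1000) = 0b1011; 0b1011 ⊕ 0b1000 = 0b0011.
Blocks that differ from the original plaintext: P0, P1.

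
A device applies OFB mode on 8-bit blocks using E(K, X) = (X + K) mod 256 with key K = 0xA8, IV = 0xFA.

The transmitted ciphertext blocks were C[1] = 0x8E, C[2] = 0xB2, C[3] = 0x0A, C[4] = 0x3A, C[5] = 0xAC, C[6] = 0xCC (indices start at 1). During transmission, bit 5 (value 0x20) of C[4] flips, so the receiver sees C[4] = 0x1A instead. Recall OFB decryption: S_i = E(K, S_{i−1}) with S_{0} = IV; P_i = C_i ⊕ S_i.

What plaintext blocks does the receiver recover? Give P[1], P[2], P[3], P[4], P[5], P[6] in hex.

P[1] = 0x2C, P[2] = 0xF8, P[3] = 0xF8, P[4] = 0x80, P[5] = 0xEE, P[6] = 0x26

Only C[4] changed, to 0x1A. In OFB, a change in C_i flips the same bit in P_i only; the keystream is unaffected. Decrypting the received ciphertext:
P[1]: S = E(K, 0xFA) = 0xA2; 0x8E ⊕ 0xA2 = 0x2C.
P[2]: S = E(K, 0xA2) = 0x4A; 0xB2 ⊕ 0x4A = 0xF8.
P[3]: S = E(K, 0x4A) = 0xF2; 0x0A ⊕ 0xF2 = 0xF8.
P[4]: S = E(K, 0xF2) = 0x9A; 0x1A ⊕ 0x9A = 0x80.
P[5]: S = E(K, 0x9A) = 0x42; 0xAC ⊕ 0x42 = 0xEE.
P[6]: S = E(K, 0x42) = 0xEA; 0xCC ⊕ 0xEA = 0x26.
Blocks that differ from the original plaintext: P[4].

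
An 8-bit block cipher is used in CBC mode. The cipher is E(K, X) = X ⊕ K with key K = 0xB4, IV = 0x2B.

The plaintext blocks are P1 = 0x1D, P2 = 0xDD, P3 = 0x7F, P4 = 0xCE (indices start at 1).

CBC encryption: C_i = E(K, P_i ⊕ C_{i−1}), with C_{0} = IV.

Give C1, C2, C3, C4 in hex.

C1 = 0x82, C2 = 0xEB, C3 = 0x20, C4 = 0x5A

C1: P1 ⊕ 0x2B = 0x36; E(K, 0x36) = 0x82.
C2: P2 ⊕ 0x82 = 0x5F; E(K, 0x5F) = 0xEB.
C3: P3 ⊕ 0xEB = 0x94; E(K, 0x94) = 0x20.
C4: P4 ⊕ 0x20 = 0xEE; E(K, 0xEE) = 0x5A.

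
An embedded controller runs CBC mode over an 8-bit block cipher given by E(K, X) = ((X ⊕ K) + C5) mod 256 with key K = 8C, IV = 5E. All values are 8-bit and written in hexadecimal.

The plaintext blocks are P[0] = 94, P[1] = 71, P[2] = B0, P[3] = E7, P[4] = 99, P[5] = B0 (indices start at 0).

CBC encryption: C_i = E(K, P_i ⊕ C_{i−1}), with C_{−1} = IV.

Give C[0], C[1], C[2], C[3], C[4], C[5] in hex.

C[0]: P[0] ⊕ 5E = CA; E(K, CA) = 0B.
C[1]: P[1] ⊕ 0B = 7A; E(K, 7A) = BB.
C[2]: P[2] ⊕ BB = 0B; E(K, 0B) = 4C.
C[3]: P[3] ⊕ 4C = AB; E(K, AB) = EC.
C[4]: P[4] ⊕ EC = 75; E(K, 75) = BE.
C[5]: P[5] ⊕ BE = 0E; E(K, 0E) = 47.

C[0] = 0B, C[1] = BB, C[2] = 4C, C[3] = EC, C[4] = BE, C[5] = 47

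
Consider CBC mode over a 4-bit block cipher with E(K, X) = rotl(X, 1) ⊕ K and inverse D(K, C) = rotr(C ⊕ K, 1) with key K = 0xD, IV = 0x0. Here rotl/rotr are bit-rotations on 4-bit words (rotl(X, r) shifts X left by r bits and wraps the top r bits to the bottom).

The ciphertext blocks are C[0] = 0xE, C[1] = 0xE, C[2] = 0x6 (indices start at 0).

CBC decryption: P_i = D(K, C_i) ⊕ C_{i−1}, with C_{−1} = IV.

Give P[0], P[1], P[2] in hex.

P[0]: D(K, 0xE) = 0x9; 0x9 ⊕ 0x0 = 0x9.
P[1]: D(K, 0xE) = 0x9; 0x9 ⊕ 0xE = 0x7.
P[2]: D(K, 0x6) = 0xD; 0xD ⊕ 0xE = 0x3.

P[0] = 0x9, P[1] = 0x7, P[2] = 0x3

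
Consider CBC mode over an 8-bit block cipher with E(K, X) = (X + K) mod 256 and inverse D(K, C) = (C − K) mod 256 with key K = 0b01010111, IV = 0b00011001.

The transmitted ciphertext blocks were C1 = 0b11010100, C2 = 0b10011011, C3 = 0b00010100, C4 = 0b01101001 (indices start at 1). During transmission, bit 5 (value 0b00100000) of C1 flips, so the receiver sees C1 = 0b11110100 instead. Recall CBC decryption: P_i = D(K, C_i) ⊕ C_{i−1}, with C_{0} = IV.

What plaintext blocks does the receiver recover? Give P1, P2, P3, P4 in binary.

Only C1 changed, to 0b11110100. In CBC, a change in C_i garbles P_i and flips the same bit in P_{i+1}. Decrypting the received ciphertext:
P1: D(K, 0b11110100) = 0b10011101; 0b10011101 ⊕ 0b00011001 = 0b10000100.
P2: D(K, 0b10011011) = 0b01000100; 0b01000100 ⊕ 0b11110100 = 0b10110000.
P3: D(K, 0b00010100) = 0b10111101; 0b10111101 ⊕ 0b10011011 = 0b00100110.
P4: D(K, 0b01101001) = 0b00010010; 0b00010010 ⊕ 0b00010100 = 0b00000110.
Blocks that differ from the original plaintext: P1, P2.

P1 = 0b10000100, P2 = 0b10110000, P3 = 0b00100110, P4 = 0b00000110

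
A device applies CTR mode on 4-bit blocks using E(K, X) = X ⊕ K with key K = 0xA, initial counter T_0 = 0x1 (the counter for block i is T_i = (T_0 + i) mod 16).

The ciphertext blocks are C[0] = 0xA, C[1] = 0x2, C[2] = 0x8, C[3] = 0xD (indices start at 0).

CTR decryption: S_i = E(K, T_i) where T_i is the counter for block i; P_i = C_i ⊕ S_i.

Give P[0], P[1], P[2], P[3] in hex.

P[0]: T = 0x1, S = E(K, T) = 0xB; 0xA ⊕ 0xB = 0x1.
P[1]: T = 0x2, S = E(K, T) = 0x8; 0x2 ⊕ 0x8 = 0xA.
P[2]: T = 0x3, S = E(K, T) = 0x9; 0x8 ⊕ 0x9 = 0x1.
P[3]: T = 0x4, S = E(K, T) = 0xE; 0xD ⊕ 0xE = 0x3.

P[0] = 0x1, P[1] = 0xA, P[2] = 0x1, P[3] = 0x3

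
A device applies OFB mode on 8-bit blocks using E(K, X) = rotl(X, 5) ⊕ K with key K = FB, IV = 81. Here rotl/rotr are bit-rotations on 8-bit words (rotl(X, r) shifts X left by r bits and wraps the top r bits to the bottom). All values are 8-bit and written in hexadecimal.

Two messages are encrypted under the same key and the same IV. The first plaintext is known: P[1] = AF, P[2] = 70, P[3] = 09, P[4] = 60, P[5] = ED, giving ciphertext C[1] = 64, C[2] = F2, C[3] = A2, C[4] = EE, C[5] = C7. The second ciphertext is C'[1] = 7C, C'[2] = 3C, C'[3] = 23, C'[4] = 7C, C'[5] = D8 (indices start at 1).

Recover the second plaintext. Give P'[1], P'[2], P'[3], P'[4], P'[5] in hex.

In OFB with a reused IV, both messages share the same keystream S_i, so C_i ⊕ C'_i = P_i ⊕ P'_i and thus P'_i = P_i ⊕ C_i ⊕ C'_i.
P'[1]: AF ⊕ 64 ⊕ 7C = B7.
P'[2]: 70 ⊕ F2 ⊕ 3C = BE.
P'[3]: 09 ⊕ A2 ⊕ 23 = 88.
P'[4]: 60 ⊕ EE ⊕ 7C = F2.
P'[5]: ED ⊕ C7 ⊕ D8 = F2.

P'[1] = B7, P'[2] = BE, P'[3] = 88, P'[4] = F2, P'[5] = F2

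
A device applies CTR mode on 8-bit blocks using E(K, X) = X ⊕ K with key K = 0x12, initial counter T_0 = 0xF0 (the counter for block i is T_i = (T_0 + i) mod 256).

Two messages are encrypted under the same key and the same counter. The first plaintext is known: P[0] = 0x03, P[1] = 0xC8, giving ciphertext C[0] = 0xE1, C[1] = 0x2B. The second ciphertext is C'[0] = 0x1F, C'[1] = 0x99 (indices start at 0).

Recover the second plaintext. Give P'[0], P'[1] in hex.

P'[0] = 0xFD, P'[1] = 0x7A

In CTR with a reused counter, both messages share the same keystream S_i, so C_i ⊕ C'_i = P_i ⊕ P'_i and thus P'_i = P_i ⊕ C_i ⊕ C'_i.
P'[0]: 0x03 ⊕ 0xE1 ⊕ 0x1F = 0xFD.
P'[1]: 0xC8 ⊕ 0x2B ⊕ 0x99 = 0x7A.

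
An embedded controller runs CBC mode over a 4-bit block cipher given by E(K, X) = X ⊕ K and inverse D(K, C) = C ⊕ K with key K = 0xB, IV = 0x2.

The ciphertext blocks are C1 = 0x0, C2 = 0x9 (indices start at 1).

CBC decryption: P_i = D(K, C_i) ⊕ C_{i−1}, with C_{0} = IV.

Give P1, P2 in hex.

P1 = 0x9, P2 = 0x2

P1: D(K, 0x0) = 0xB; 0xB ⊕ 0x2 = 0x9.
P2: D(K, 0x9) = 0x2; 0x2 ⊕ 0x0 = 0x2.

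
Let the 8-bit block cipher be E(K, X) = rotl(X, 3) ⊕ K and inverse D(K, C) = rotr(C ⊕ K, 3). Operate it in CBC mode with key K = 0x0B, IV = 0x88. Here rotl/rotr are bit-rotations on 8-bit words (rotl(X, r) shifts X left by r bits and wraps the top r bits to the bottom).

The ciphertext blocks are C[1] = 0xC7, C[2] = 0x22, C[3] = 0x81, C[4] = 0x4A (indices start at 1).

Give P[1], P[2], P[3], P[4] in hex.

P[1] = 0x11, P[2] = 0xE2, P[3] = 0x73, P[4] = 0xA9

CBC decryption: P_i = D(K, C_i) ⊕ C_{i−1}, with C_{0} = IV.
P[1]: D(K, 0xC7) = 0x99; 0x99 ⊕ 0x88 = 0x11.
P[2]: D(K, 0x22) = 0x25; 0x25 ⊕ 0xC7 = 0xE2.
P[3]: D(K, 0x81) = 0x51; 0x51 ⊕ 0x22 = 0x73.
P[4]: D(K, 0x4A) = 0x28; 0x28 ⊕ 0x81 = 0xA9.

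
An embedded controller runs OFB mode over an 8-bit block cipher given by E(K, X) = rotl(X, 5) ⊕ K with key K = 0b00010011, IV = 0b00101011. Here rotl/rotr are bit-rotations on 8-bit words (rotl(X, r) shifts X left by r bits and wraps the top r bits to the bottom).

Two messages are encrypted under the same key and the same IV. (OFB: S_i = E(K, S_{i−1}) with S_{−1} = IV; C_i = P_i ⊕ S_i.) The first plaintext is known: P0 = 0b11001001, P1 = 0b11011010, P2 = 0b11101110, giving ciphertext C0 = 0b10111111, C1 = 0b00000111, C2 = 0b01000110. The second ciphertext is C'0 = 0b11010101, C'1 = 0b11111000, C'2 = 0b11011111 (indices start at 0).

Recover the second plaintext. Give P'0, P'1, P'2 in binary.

P'0 = 0b10100011, P'1 = 0b00100101, P'2 = 0b01110111

In OFB with a reused IV, both messages share the same keystream S_i, so C_i ⊕ C'_i = P_i ⊕ P'_i and thus P'_i = P_i ⊕ C_i ⊕ C'_i.
P'0: 0b11001001 ⊕ 0b10111111 ⊕ 0b11010101 = 0b10100011.
P'1: 0b11011010 ⊕ 0b00000111 ⊕ 0b11111000 = 0b00100101.
P'2: 0b11101110 ⊕ 0b01000110 ⊕ 0b11011111 = 0b01110111.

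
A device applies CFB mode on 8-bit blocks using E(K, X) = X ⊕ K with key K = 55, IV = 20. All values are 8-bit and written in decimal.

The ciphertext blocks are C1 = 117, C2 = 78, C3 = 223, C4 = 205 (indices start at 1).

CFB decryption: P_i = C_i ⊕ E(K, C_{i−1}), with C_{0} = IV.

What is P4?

P4: E(K, 223) = 232; 205 ⊕ 232 = 37.

P4 = 37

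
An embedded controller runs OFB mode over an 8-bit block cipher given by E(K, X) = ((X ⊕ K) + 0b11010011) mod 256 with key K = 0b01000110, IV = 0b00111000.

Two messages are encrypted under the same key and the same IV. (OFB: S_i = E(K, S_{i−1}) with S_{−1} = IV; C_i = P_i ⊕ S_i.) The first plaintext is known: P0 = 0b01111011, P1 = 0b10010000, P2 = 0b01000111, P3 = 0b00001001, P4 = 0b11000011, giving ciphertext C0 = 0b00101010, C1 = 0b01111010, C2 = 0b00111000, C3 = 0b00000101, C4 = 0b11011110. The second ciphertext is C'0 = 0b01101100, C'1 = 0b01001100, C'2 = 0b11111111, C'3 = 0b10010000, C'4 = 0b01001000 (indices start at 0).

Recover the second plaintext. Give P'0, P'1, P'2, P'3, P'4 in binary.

P'0 = 0b00111101, P'1 = 0b10100110, P'2 = 0b10000000, P'3 = 0b10011100, P'4 = 0b01010101

In OFB with a reused IV, both messages share the same keystream S_i, so C_i ⊕ C'_i = P_i ⊕ P'_i and thus P'_i = P_i ⊕ C_i ⊕ C'_i.
P'0: 0b01111011 ⊕ 0b00101010 ⊕ 0b01101100 = 0b00111101.
P'1: 0b10010000 ⊕ 0b01111010 ⊕ 0b01001100 = 0b10100110.
P'2: 0b01000111 ⊕ 0b00111000 ⊕ 0b11111111 = 0b10000000.
P'3: 0b00001001 ⊕ 0b00000101 ⊕ 0b10010000 = 0b10011100.
P'4: 0b11000011 ⊕ 0b11011110 ⊕ 0b01001000 = 0b01010101.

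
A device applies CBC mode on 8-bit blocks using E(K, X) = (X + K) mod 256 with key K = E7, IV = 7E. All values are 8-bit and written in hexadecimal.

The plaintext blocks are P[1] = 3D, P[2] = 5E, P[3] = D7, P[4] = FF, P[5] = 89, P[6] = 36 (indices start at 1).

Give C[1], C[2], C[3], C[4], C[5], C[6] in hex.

CBC encryption: C_i = E(K, P_i ⊕ C_{i−1}), with C_{0} = IV.
C[1]: P[1] ⊕ 7E = 43; E(K, 43) = 2A.
C[2]: P[2] ⊕ 2A = 74; E(K, 74) = 5B.
C[3]: P[3] ⊕ 5B = 8C; E(K, 8C) = 73.
C[4]: P[4] ⊕ 73 = 8C; E(K, 8C) = 73.
C[5]: P[5] ⊕ 73 = FA; E(K, FA) = E1.
C[6]: P[6] ⊕ E1 = D7; E(K, D7) = BE.

C[1] = 2A, C[2] = 5B, C[3] = 73, C[4] = 73, C[5] = E1, C[6] = BE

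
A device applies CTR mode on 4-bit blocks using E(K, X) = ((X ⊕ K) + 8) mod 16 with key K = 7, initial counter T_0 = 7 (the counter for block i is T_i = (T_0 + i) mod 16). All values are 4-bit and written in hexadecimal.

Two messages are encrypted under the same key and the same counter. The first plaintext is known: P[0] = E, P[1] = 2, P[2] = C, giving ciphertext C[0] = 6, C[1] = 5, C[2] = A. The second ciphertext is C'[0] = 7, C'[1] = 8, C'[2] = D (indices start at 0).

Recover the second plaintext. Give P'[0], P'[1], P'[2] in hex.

In CTR with a reused counter, both messages share the same keystream S_i, so C_i ⊕ C'_i = P_i ⊕ P'_i and thus P'_i = P_i ⊕ C_i ⊕ C'_i.
P'[0]: E ⊕ 6 ⊕ 7 = F.
P'[1]: 2 ⊕ 5 ⊕ 8 = F.
P'[2]: C ⊕ A ⊕ D = B.

P'[0] = F, P'[1] = F, P'[2] = B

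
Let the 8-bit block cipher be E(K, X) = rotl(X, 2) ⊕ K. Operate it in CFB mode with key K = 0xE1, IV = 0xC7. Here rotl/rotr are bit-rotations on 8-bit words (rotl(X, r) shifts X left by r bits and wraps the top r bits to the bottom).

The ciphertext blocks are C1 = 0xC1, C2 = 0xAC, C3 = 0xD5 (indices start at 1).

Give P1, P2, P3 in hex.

CFB decryption: P_i = C_i ⊕ E(K, C_{i−1}), with C_{0} = IV.
P1: E(K, 0xC7) = 0xFE; 0xC1 ⊕ 0xFE = 0x3F.
P2: E(K, 0xC1) = 0xE6; 0xAC ⊕ 0xE6 = 0x4A.
P3: E(K, 0xAC) = 0x53; 0xD5 ⊕ 0x53 = 0x86.

P1 = 0x3F, P2 = 0x4A, P3 = 0x86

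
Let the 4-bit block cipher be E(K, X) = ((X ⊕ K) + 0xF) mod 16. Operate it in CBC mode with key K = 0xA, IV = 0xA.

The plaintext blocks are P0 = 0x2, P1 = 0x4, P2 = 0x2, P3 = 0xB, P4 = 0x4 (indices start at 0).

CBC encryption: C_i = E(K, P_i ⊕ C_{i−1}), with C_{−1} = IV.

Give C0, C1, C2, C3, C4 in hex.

C0 = 0x1, C1 = 0xE, C2 = 0x5, C3 = 0x3, C4 = 0xC

C0: P0 ⊕ 0xA = 0x8; E(K, 0x8) = 0x1.
C1: P1 ⊕ 0x1 = 0x5; E(K, 0x5) = 0xE.
C2: P2 ⊕ 0xE = 0xC; E(K, 0xC) = 0x5.
C3: P3 ⊕ 0x5 = 0xE; E(K, 0xE) = 0x3.
C4: P4 ⊕ 0x3 = 0x7; E(K, 0x7) = 0xC.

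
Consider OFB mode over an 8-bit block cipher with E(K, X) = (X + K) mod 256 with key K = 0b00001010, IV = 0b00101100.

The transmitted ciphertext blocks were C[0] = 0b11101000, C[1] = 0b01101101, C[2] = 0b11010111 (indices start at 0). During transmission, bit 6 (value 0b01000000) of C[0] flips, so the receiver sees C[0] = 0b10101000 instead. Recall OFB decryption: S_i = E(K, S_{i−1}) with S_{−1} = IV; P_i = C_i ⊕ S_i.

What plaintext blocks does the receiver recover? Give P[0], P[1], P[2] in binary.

Only C[0] changed, to 0b10101000. In OFB, a change in C_i flips the same bit in P_i only; the keystream is unaffected. Decrypting the received ciphertext:
P[0]: S = E(K, 0b00101100) = 0b00110110; 0b10101000 ⊕ 0b00110110 = 0b10011110.
P[1]: S = E(K, 0b00110110) = 0b01000000; 0b01101101 ⊕ 0b01000000 = 0b00101101.
P[2]: S = E(K, 0b01000000) = 0b01001010; 0b11010111 ⊕ 0b01001010 = 0b10011101.
Blocks that differ from the original plaintext: P[0].

P[0] = 0b10011110, P[1] = 0b00101101, P[2] = 0b10011101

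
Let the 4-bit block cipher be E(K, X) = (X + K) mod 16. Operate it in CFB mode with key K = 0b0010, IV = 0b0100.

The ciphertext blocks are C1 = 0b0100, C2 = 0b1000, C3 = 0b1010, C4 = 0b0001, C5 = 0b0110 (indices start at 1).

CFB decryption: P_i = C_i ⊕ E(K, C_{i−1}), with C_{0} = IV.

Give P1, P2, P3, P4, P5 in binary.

P1: E(K, 0b0100) = 0b0110; 0b0100 ⊕ 0b0110 = 0b0010.
P2: E(K, 0b0100) = 0b0110; 0b1000 ⊕ 0b0110 = 0b1110.
P3: E(K, 0b1000) = 0b1010; 0b1010 ⊕ 0b1010 = 0b0000.
P4: E(K, 0b1010) = 0b1100; 0b0001 ⊕ 0b1100 = 0b1101.
P5: E(K, 0b0001) = 0b0011; 0b0110 ⊕ 0b0011 = 0b0101.

P1 = 0b0010, P2 = 0b1110, P3 = 0b0000, P4 = 0b1101, P5 = 0b0101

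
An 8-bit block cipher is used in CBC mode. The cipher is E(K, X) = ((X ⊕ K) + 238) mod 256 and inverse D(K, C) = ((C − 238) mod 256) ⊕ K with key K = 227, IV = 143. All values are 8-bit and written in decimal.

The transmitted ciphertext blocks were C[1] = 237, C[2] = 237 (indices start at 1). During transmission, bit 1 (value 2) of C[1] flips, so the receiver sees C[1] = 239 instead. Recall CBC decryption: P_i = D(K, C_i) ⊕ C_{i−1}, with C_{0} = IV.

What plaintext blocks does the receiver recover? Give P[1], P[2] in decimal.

Only C[1] changed, to 239. In CBC, a change in C_i garbles P_i and flips the same bit in P_{i+1}. Decrypting the received ciphertext:
P[1]: D(K, 239) = 226; 226 ⊕ 143 = 109.
P[2]: D(K, 237) = 28; 28 ⊕ 239 = 243.
Blocks that differ from the original plaintext: P[1], P[2].

P[1] = 109, P[2] = 243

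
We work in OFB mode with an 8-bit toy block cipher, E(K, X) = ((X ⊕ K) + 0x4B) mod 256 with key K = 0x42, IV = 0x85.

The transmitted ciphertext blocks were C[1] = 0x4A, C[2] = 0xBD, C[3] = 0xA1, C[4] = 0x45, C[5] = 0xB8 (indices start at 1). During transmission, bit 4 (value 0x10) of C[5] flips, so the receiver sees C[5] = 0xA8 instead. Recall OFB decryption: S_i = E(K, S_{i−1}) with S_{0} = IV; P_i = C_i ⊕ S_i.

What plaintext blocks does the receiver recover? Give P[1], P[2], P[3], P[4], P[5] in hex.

Only C[5] changed, to 0xA8. In OFB, a change in C_i flips the same bit in P_i only; the keystream is unaffected. Decrypting the received ciphertext:
P[1]: S = E(K, 0x85) = 0x12; 0x4A ⊕ 0x12 = 0x58.
P[2]: S = E(K, 0x12) = 0x9B; 0xBD ⊕ 0x9B = 0x26.
P[3]: S = E(K, 0x9B) = 0x24; 0xA1 ⊕ 0x24 = 0x85.
P[4]: S = E(K, 0x24) = 0xB1; 0x45 ⊕ 0xB1 = 0xF4.
P[5]: S = E(K, 0xB1) = 0x3E; 0xA8 ⊕ 0x3E = 0x96.
Blocks that differ from the original plaintext: P[5].

P[1] = 0x58, P[2] = 0x26, P[3] = 0x85, P[4] = 0xF4, P[5] = 0x96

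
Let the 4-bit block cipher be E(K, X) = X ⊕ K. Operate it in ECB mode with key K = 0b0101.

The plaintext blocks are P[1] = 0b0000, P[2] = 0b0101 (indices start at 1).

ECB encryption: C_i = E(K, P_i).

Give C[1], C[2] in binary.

C[1] = 0b0101, C[2] = 0b0000

C[1]: E(K, 0b0000) = 0b0101.
C[2]: E(K, 0b0101) = 0b0000.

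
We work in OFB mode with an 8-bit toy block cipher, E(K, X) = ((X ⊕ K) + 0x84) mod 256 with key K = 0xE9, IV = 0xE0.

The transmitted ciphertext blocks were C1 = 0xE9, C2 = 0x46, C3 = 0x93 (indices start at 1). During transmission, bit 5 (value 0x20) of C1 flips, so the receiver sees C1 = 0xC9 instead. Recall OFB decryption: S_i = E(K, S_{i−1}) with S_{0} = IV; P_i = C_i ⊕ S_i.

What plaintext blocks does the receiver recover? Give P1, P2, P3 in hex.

Only C1 changed, to 0xC9. In OFB, a change in C_i flips the same bit in P_i only; the keystream is unaffected. Decrypting the received ciphertext:
P1: S = E(K, 0xE0) = 0x8D; 0xC9 ⊕ 0x8D = 0x44.
P2: S = E(K, 0x8D) = 0xE8; 0x46 ⊕ 0xE8 = 0xAE.
P3: S = E(K, 0xE8) = 0x85; 0x93 ⊕ 0x85 = 0x16.
Blocks that differ from the original plaintext: P1.

P1 = 0x44, P2 = 0xAE, P3 = 0x16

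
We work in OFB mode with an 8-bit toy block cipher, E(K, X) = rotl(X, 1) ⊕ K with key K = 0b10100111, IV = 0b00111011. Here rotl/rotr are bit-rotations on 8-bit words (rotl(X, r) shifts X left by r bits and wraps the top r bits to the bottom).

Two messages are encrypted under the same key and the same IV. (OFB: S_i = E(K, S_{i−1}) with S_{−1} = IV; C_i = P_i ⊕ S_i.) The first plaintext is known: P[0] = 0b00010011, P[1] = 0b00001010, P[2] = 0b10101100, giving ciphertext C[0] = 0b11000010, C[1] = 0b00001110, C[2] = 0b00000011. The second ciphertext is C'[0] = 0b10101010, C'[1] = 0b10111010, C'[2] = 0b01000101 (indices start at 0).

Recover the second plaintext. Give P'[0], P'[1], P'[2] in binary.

In OFB with a reused IV, both messages share the same keystream S_i, so C_i ⊕ C'_i = P_i ⊕ P'_i and thus P'_i = P_i ⊕ C_i ⊕ C'_i.
P'[0]: 0b00010011 ⊕ 0b11000010 ⊕ 0b10101010 = 0b01111011.
P'[1]: 0b00001010 ⊕ 0b00001110 ⊕ 0b10111010 = 0b10111110.
P'[2]: 0b10101100 ⊕ 0b00000011 ⊕ 0b01000101 = 0b11101010.

P'[0] = 0b01111011, P'[1] = 0b10111110, P'[2] = 0b11101010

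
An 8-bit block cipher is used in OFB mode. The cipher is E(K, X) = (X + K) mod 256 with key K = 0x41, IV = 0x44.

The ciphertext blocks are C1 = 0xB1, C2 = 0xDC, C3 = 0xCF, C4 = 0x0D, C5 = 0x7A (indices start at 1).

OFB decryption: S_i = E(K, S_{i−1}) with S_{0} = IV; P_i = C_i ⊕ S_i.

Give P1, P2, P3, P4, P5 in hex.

P1 = 0x34, P2 = 0x1A, P3 = 0xC8, P4 = 0x45, P5 = 0xF3

P1: S = E(K, 0x44) = 0x85; 0xB1 ⊕ 0x85 = 0x34.
P2: S = E(K, 0x85) = 0xC6; 0xDC ⊕ 0xC6 = 0x1A.
P3: S = E(K, 0xC6) = 0x07; 0xCF ⊕ 0x07 = 0xC8.
P4: S = E(K, 0x07) = 0x48; 0x0D ⊕ 0x48 = 0x45.
P5: S = E(K, 0x48) = 0x89; 0x7A ⊕ 0x89 = 0xF3.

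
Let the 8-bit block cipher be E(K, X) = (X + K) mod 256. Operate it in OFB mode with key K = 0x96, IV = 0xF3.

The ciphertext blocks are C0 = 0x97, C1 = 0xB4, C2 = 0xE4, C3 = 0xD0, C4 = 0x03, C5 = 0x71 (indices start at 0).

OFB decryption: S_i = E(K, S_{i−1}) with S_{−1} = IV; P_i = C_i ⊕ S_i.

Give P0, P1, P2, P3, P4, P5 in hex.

P0: S = E(K, 0xF3) = 0x89; 0x97 ⊕ 0x89 = 0x1E.
P1: S = E(K, 0x89) = 0x1F; 0xB4 ⊕ 0x1F = 0xAB.
P2: S = E(K, 0x1F) = 0xB5; 0xE4 ⊕ 0xB5 = 0x51.
P3: S = E(K, 0xB5) = 0x4B; 0xD0 ⊕ 0x4B = 0x9B.
P4: S = E(K, 0x4B) = 0xE1; 0x03 ⊕ 0xE1 = 0xE2.
P5: S = E(K, 0xE1) = 0x77; 0x71 ⊕ 0x77 = 0x06.

P0 = 0x1E, P1 = 0xAB, P2 = 0x51, P3 = 0x9B, P4 = 0xE2, P5 = 0x06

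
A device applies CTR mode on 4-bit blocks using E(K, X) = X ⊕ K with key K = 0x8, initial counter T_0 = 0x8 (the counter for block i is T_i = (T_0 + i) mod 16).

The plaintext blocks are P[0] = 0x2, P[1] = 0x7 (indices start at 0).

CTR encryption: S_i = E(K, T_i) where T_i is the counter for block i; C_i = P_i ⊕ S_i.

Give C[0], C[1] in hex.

C[0] = 0x2, C[1] = 0x6

C[0]: T = 0x8, S = E(K, T) = 0x0; 0x2 ⊕ 0x0 = 0x2.
C[1]: T = 0x9, S = E(K, T) = 0x1; 0x7 ⊕ 0x1 = 0x6.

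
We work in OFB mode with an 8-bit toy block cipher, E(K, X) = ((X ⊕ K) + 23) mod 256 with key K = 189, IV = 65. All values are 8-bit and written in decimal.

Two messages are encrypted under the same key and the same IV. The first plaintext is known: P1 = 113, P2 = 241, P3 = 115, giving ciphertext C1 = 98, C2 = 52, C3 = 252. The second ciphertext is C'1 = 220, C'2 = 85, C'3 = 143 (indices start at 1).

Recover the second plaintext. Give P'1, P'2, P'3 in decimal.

P'1 = 207, P'2 = 144, P'3 = 0

In OFB with a reused IV, both messages share the same keystream S_i, so C_i ⊕ C'_i = P_i ⊕ P'_i and thus P'_i = P_i ⊕ C_i ⊕ C'_i.
P'1: 113 ⊕ 98 ⊕ 220 = 207.
P'2: 241 ⊕ 52 ⊕ 85 = 144.
P'3: 115 ⊕ 252 ⊕ 143 = 0.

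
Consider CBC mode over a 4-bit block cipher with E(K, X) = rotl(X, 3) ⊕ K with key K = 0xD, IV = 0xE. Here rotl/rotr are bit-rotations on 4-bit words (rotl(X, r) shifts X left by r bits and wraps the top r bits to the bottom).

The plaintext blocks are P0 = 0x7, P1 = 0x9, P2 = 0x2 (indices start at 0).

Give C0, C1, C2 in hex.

C0 = 0x1, C1 = 0x9, C2 = 0x0

CBC encryption: C_i = E(K, P_i ⊕ C_{i−1}), with C_{−1} = IV.
C0: P0 ⊕ 0xE = 0x9; E(K, 0x9) = 0x1.
C1: P1 ⊕ 0x1 = 0x8; E(K, 0x8) = 0x9.
C2: P2 ⊕ 0x9 = 0xB; E(K, 0xB) = 0x0.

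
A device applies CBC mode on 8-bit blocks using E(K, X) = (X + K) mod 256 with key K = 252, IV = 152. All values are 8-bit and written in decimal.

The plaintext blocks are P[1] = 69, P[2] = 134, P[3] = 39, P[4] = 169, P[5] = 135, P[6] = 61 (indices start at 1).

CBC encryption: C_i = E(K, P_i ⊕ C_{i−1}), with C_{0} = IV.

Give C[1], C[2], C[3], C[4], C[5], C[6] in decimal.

C[1]: P[1] ⊕ 152 = 221; E(K, 221) = 217.
C[2]: P[2] ⊕ 217 = 95; E(K, 95) = 91.
C[3]: P[3] ⊕ 91 = 124; E(K, 124) = 120.
C[4]: P[4] ⊕ 120 = 209; E(K, 209) = 205.
C[5]: P[5] ⊕ 205 = 74; E(K, 74) = 70.
C[6]: P[6] ⊕ 70 = 123; E(K, 123) = 119.

C[1] = 217, C[2] = 91, C[3] = 120, C[4] = 205, C[5] = 70, C[6] = 119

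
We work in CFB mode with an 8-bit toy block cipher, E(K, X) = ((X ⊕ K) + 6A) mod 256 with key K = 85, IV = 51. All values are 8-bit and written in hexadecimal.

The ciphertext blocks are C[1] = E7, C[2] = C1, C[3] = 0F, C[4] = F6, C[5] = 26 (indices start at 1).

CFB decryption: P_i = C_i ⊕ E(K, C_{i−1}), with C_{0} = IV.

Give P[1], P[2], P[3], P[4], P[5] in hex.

P[1]: E(K, 51) = 3E; E7 ⊕ 3E = D9.
P[2]: E(K, E7) = CC; C1 ⊕ CC = 0D.
P[3]: E(K, C1) = AE; 0F ⊕ AE = A1.
P[4]: E(K, 0F) = F4; F6 ⊕ F4 = 02.
P[5]: E(K, F6) = DD; 26 ⊕ DD = FB.

P[1] = D9, P[2] = 0D, P[3] = A1, P[4] = 02, P[5] = FB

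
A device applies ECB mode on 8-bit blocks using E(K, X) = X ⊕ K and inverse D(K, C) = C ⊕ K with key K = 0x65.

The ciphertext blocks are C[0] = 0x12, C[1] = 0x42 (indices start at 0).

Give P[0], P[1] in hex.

P[0] = 0x77, P[1] = 0x27

ECB decryption: P_i = D(K, C_i).
P[0]: D(K, 0x12) = 0x77.
P[1]: D(K, 0x42) = 0x27.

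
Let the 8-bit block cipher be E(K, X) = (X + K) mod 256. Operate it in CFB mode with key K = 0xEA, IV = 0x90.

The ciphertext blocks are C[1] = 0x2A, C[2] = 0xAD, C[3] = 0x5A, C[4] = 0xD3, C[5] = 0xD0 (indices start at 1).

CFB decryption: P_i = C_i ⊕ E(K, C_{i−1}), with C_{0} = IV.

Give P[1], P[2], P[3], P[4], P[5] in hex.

P[1] = 0x50, P[2] = 0xB9, P[3] = 0xCD, P[4] = 0x97, P[5] = 0x6D

P[1]: E(K, 0x90) = 0x7A; 0x2A ⊕ 0x7A = 0x50.
P[2]: E(K, 0x2A) = 0x14; 0xAD ⊕ 0x14 = 0xB9.
P[3]: E(K, 0xAD) = 0x97; 0x5A ⊕ 0x97 = 0xCD.
P[4]: E(K, 0x5A) = 0x44; 0xD3 ⊕ 0x44 = 0x97.
P[5]: E(K, 0xD3) = 0xBD; 0xD0 ⊕ 0xBD = 0x6D.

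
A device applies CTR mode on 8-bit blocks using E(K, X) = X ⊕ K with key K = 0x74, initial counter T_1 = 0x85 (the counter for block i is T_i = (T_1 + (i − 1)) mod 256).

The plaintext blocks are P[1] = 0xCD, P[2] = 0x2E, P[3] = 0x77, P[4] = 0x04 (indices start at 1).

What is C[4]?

CTR encryption: S_i = E(K, T_i) where T_i is the counter for block i; C_i = P_i ⊕ S_i.
C[1]: T = 0x85, S = E(K, T) = 0xF1; 0xCD ⊕ 0xF1 = 0x3C.
C[2]: T = 0x86, S = E(K, T) = 0xF2; 0x2E ⊕ 0xF2 = 0xDC.
C[3]: T = 0x87, S = E(K, T) = 0xF3; 0x77 ⊕ 0xF3 = 0x84.
C[4]: T = 0x88, S = E(K, T) = 0xFC; 0x04 ⊕ 0xFC = 0xF8.

C[4] = 0xF8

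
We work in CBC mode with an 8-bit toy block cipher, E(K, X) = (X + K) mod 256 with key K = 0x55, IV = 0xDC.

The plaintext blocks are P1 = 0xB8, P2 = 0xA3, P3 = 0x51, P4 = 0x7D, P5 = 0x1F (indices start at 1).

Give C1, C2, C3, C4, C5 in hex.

C1 = 0xB9, C2 = 0x6F, C3 = 0x93, C4 = 0x43, C5 = 0xB1

CBC encryption: C_i = E(K, P_i ⊕ C_{i−1}), with C_{0} = IV.
C1: P1 ⊕ 0xDC = 0x64; E(K, 0x64) = 0xB9.
C2: P2 ⊕ 0xB9 = 0x1A; E(K, 0x1A) = 0x6F.
C3: P3 ⊕ 0x6F = 0x3E; E(K, 0x3E) = 0x93.
C4: P4 ⊕ 0x93 = 0xEE; E(K, 0xEE) = 0x43.
C5: P5 ⊕ 0x43 = 0x5C; E(K, 0x5C) = 0xB1.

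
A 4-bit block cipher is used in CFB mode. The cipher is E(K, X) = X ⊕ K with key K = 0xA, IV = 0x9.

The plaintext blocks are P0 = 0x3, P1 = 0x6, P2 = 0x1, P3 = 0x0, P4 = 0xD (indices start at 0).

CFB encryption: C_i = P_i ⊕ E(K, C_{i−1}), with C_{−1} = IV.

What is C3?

C3 = 0xD

C0: E(K, 0x9) = 0x3; 0x3 ⊕ 0x3 = 0x0.
C1: E(K, 0x0) = 0xA; 0x6 ⊕ 0xA = 0xC.
C2: E(K, 0xC) = 0x6; 0x1 ⊕ 0x6 = 0x7.
C3: E(K, 0x7) = 0xD; 0x0 ⊕ 0xD = 0xD.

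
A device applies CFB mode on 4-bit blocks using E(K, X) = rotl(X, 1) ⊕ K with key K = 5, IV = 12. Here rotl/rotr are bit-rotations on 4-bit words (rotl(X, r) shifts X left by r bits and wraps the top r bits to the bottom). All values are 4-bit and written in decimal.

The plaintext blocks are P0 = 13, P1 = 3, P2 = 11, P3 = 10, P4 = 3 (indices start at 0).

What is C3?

CFB encryption: C_i = P_i ⊕ E(K, C_{i−1}), with C_{−1} = IV.
C0: E(K, 12) = 12; 13 ⊕ 12 = 1.
C1: E(K, 1) = 7; 3 ⊕ 7 = 4.
C2: E(K, 4) = 13; 11 ⊕ 13 = 6.
C3: E(K, 6) = 9; 10 ⊕ 9 = 3.

C3 = 3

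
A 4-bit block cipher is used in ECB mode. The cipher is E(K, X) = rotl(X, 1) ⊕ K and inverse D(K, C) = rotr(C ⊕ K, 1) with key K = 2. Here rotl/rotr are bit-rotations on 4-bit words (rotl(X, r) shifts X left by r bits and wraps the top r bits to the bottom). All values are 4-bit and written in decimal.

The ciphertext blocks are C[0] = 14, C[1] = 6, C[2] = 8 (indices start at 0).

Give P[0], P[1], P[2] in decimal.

ECB decryption: P_i = D(K, C_i).
P[0]: D(K, 14) = 6.
P[1]: D(K, 6) = 2.
P[2]: D(K, 8) = 5.

P[0] = 6, P[1] = 2, P[2] = 5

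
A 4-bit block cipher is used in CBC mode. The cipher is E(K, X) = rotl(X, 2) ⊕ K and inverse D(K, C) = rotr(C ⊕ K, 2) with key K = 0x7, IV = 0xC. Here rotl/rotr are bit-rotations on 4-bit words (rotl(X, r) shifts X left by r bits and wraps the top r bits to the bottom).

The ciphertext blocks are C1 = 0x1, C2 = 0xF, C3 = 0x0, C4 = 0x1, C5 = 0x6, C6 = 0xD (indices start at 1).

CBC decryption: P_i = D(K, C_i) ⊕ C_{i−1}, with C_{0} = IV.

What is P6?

P6 = 0xC

P6: D(K, 0xD) = 0xA; 0xA ⊕ 0x6 = 0xC.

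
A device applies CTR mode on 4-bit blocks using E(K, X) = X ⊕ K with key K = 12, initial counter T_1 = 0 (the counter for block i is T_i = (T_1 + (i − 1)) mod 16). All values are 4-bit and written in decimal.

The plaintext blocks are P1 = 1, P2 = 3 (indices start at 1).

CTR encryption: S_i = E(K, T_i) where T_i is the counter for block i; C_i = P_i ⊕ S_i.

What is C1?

C1 = 13

C1: T = 0, S = E(K, T) = 12; 1 ⊕ 12 = 13.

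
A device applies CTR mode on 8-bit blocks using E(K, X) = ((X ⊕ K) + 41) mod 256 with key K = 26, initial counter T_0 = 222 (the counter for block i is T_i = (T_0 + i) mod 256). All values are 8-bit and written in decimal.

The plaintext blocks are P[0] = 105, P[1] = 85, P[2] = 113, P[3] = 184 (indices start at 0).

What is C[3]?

C[3] = 156

CTR encryption: S_i = E(K, T_i) where T_i is the counter for block i; C_i = P_i ⊕ S_i.
C[0]: T = 222, S = E(K, T) = 237; 105 ⊕ 237 = 132.
C[1]: T = 223, S = E(K, T) = 238; 85 ⊕ 238 = 187.
C[2]: T = 224, S = E(K, T) = 35; 113 ⊕ 35 = 82.
C[3]: T = 225, S = E(K, T) = 36; 184 ⊕ 36 = 156.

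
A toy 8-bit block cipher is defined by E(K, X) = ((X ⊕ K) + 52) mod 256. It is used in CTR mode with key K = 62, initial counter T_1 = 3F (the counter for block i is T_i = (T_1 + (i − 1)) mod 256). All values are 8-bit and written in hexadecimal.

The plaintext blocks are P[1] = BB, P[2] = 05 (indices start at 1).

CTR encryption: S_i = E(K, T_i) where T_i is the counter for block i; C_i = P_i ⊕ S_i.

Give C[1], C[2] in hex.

C[1]: T = 3F, S = E(K, T) = AF; BB ⊕ AF = 14.
C[2]: T = 40, S = E(K, T) = 74; 05 ⊕ 74 = 71.

C[1] = 14, C[2] = 71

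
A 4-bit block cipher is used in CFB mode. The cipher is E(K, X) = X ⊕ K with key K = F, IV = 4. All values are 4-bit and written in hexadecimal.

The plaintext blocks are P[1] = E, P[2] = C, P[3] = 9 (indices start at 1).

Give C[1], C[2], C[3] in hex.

CFB encryption: C_i = P_i ⊕ E(K, C_{i−1}), with C_{0} = IV.
C[1]: E(K, 4) = B; E ⊕ B = 5.
C[2]: E(K, 5) = A; C ⊕ A = 6.
C[3]: E(K, 6) = 9; 9 ⊕ 9 = 0.

C[1] = 5, C[2] = 6, C[3] = 0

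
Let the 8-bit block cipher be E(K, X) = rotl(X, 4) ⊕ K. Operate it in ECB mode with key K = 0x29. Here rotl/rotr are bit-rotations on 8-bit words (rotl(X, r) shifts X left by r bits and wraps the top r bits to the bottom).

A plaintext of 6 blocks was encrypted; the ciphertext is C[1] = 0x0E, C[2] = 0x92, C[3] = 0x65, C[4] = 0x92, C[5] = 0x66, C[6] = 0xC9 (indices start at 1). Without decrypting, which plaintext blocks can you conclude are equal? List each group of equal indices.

P[2] = P[4]

ECB encrypts each block independently with the same key, so equal ciphertext blocks imply equal plaintext blocks.
C[2] = C[4] = 0x92, so P[2] = P[4].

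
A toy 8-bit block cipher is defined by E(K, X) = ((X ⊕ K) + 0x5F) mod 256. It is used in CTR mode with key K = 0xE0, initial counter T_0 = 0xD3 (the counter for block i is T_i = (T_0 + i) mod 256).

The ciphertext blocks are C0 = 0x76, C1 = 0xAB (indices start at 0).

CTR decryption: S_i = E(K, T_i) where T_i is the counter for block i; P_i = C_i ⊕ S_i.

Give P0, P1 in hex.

P0: T = 0xD3, S = E(K, T) = 0x92; 0x76 ⊕ 0x92 = 0xE4.
P1: T = 0xD4, S = E(K, T) = 0x93; 0xAB ⊕ 0x93 = 0x38.

P0 = 0xE4, P1 = 0x38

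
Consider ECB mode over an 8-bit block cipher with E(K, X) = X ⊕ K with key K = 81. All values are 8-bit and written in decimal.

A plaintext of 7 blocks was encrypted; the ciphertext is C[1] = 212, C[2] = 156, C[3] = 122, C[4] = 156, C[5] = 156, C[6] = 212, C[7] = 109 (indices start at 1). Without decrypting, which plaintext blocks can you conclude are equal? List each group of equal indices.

ECB encrypts each block independently with the same key, so equal ciphertext blocks imply equal plaintext blocks.
C[1] = C[6] = 212, so P[1] = P[6].
C[2] = C[4] = C[5] = 156, so P[2] = P[4] = P[5].

P[1] = P[6]; P[2] = P[4] = P[5]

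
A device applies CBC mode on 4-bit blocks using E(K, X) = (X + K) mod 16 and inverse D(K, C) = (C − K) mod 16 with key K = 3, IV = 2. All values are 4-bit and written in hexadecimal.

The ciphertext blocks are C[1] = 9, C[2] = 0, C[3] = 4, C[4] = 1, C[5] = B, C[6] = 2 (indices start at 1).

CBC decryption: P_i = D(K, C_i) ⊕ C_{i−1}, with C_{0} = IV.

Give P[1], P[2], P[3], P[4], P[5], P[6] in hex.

P[1] = 4, P[2] = 4, P[3] = 1, P[4] = A, P[5] = 9, P[6] = 4

P[1]: D(K, 9) = 6; 6 ⊕ 2 = 4.
P[2]: D(K, 0) = D; D ⊕ 9 = 4.
P[3]: D(K, 4) = 1; 1 ⊕ 0 = 1.
P[4]: D(K, 1) = E; E ⊕ 4 = A.
P[5]: D(K, B) = 8; 8 ⊕ 1 = 9.
P[6]: D(K, 2) = F; F ⊕ B = 4.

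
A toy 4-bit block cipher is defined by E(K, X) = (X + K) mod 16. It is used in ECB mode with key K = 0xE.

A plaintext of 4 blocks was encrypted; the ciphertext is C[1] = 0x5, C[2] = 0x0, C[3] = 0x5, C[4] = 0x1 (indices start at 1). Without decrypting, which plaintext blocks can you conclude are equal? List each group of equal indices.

ECB encrypts each block independently with the same key, so equal ciphertext blocks imply equal plaintext blocks.
C[1] = C[3] = 0x5, so P[1] = P[3].

P[1] = P[3]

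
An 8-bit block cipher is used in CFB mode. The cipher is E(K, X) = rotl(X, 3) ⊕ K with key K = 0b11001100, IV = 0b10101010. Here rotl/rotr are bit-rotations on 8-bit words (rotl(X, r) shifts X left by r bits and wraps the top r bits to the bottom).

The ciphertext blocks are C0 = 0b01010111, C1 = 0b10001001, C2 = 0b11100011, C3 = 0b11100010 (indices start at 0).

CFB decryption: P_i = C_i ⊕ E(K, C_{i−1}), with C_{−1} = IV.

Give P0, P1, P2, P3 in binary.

P0 = 0b11001110, P1 = 0b11111111, P2 = 0b01100011, P3 = 0b00110001

P0: E(K, 0b10101010) = 0b10011001; 0b01010111 ⊕ 0b10011001 = 0b11001110.
P1: E(K, 0b01010111) = 0b01110110; 0b10001001 ⊕ 0b01110110 = 0b11111111.
P2: E(K, 0b10001001) = 0b10000000; 0b11100011 ⊕ 0b10000000 = 0b01100011.
P3: E(K, 0b11100011) = 0b11010011; 0b11100010 ⊕ 0b11010011 = 0b00110001.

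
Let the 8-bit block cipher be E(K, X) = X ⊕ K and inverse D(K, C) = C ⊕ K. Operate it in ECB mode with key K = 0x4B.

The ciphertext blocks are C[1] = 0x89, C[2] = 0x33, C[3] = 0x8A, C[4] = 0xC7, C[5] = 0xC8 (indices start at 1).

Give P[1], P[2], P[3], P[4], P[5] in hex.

ECB decryption: P_i = D(K, C_i).
P[1]: D(K, 0x89) = 0xC2.
P[2]: D(K, 0x33) = 0x78.
P[3]: D(K, 0x8A) = 0xC1.
P[4]: D(K, 0xC7) = 0x8C.
P[5]: D(K, 0xC8) = 0x83.

P[1] = 0xC2, P[2] = 0x78, P[3] = 0xC1, P[4] = 0x8C, P[5] = 0x83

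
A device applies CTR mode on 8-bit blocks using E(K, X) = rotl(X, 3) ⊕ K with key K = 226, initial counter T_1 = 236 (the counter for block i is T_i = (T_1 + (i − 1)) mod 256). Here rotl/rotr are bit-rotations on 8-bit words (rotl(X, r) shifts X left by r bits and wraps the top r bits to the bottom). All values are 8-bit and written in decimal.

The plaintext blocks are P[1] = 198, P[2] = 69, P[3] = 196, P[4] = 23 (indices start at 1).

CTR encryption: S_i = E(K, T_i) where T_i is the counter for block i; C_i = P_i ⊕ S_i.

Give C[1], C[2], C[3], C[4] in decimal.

C[1] = 67, C[2] = 200, C[3] = 81, C[4] = 138

C[1]: T = 236, S = E(K, T) = 133; 198 ⊕ 133 = 67.
C[2]: T = 237, S = E(K, T) = 141; 69 ⊕ 141 = 200.
C[3]: T = 238, S = E(K, T) = 149; 196 ⊕ 149 = 81.
C[4]: T = 239, S = E(K, T) = 157; 23 ⊕ 157 = 138.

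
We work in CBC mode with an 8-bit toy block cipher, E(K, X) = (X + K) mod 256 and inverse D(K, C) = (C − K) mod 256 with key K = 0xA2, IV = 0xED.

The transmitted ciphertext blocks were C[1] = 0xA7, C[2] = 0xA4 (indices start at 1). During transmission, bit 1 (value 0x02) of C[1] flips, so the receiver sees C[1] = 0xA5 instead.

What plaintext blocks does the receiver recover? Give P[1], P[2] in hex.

P[1] = 0xEE, P[2] = 0xA7

CBC decryption: P_i = D(K, C_i) ⊕ C_{i−1}, with C_{0} = IV.
Only C[1] changed, to 0xA5. In CBC, a change in C_i garbles P_i and flips the same bit in P_{i+1}. Decrypting the received ciphertext:
P[1]: D(K, 0xA5) = 0x03; 0x03 ⊕ 0xED = 0xEE.
P[2]: D(K, 0xA4) = 0x02; 0x02 ⊕ 0xA5 = 0xA7.
Blocks that differ from the original plaintext: P[1], P[2].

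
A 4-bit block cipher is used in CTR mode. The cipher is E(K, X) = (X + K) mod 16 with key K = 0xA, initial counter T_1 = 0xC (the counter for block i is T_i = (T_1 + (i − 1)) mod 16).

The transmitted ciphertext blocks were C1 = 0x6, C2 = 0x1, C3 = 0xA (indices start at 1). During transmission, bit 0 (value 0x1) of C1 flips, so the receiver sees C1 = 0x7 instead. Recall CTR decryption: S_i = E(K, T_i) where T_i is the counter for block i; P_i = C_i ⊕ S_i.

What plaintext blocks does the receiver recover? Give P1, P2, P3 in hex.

Only C1 changed, to 0x7. In CTR, a change in C_i flips the same bit in P_i only; the keystream is unaffected. Decrypting the received ciphertext:
P1: T = 0xC, S = E(K, T) = 0x6; 0x7 ⊕ 0x6 = 0x1.
P2: T = 0xD, S = E(K, T) = 0x7; 0x1 ⊕ 0x7 = 0x6.
P3: T = 0xE, S = E(K, T) = 0x8; 0xA ⊕ 0x8 = 0x2.
Blocks that differ from the original plaintext: P1.

P1 = 0x1, P2 = 0x6, P3 = 0x2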